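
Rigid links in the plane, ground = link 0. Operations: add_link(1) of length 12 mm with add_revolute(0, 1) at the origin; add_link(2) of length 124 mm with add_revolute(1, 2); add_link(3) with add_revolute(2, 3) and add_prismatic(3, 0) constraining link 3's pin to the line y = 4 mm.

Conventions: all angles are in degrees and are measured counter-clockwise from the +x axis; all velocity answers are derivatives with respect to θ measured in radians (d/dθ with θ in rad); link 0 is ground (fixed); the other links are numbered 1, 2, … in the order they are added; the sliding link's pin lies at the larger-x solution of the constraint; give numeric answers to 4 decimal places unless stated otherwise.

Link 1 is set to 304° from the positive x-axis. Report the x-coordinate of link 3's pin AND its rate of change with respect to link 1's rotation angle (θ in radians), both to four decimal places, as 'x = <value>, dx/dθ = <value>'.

geometry: r = 12 mm, L = 124 mm, e = 4 mm
crank pin P = (r cos θ, r sin θ) = (6.710315, -9.948451)
h = r sin θ − e = -9.948451 − 4 = -13.948451
x = r cos θ + √(L² − h²) = 6.710315 + 123.212989 = 129.923304
dx/dθ = −r sin θ − h·r cos θ/√(L² − h²) (θ in radians; h = -13.948451) = 10.708099

x = 129.9233, dx/dθ = 10.7081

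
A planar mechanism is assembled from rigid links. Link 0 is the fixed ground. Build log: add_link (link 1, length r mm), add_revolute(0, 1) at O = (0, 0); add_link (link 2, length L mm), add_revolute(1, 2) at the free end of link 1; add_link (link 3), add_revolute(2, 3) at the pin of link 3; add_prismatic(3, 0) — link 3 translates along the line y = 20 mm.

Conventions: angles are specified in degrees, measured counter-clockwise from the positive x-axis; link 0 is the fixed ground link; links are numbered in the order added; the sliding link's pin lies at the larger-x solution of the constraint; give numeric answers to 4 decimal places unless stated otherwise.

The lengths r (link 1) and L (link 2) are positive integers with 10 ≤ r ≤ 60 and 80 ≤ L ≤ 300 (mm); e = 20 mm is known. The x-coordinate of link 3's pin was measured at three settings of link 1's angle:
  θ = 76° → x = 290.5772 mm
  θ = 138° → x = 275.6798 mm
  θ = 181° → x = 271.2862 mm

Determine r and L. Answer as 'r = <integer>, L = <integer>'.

constraint per measurement: (x − r cos θ)² + (r sin θ − e)² = L²
subtracting the θ₁ and θ₂ equations cancels the r² and L² terms:
r = (x₁² − x₂²) / (2[(x₁cos θ₁ + e sin θ₁) − (x₂cos θ₂ + e sin θ₂)]) = 15.0001 → r = 15
L² = (x₁ − r cos θ₁)² + (r sin θ₁ − e)² = 82369.0221 → L = 287.0000 → L = 287
check at θ₃=181°: x = 271.2862 (printed 271.2862) ✓

r = 15, L = 287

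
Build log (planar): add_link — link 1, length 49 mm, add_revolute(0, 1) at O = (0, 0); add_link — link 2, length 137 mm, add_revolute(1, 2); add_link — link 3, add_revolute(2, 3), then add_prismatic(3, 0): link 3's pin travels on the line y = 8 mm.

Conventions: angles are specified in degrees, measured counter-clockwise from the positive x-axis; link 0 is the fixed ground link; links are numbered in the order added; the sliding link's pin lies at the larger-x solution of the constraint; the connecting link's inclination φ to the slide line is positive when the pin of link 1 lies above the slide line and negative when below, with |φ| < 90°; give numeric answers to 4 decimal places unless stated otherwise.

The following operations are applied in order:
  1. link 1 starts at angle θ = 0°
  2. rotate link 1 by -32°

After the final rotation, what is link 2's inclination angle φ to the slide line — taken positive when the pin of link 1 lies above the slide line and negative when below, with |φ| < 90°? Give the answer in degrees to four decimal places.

geometry: r = 49 mm, L = 137 mm, e = 8 mm; θ starts at 0°
rotate link 1 by -32°: θ ← 0° -32° = -32°
h = r sin θ − e = -25.966044 − 8 = -33.966044
sin φ = h / L = -33.966044 / 137 = -0.24792733
φ = arcsin(-0.24792733) = -14.354896°

-14.3549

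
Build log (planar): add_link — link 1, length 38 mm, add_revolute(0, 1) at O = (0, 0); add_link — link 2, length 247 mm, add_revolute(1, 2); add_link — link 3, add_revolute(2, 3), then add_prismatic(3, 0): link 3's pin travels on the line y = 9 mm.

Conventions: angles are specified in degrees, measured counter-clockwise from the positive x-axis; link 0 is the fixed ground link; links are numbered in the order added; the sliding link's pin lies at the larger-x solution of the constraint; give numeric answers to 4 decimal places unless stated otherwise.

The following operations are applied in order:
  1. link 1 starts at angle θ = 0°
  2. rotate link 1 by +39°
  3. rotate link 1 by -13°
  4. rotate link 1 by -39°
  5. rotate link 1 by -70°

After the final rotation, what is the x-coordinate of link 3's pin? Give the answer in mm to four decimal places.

geometry: r = 38 mm, L = 247 mm, e = 9 mm; θ starts at 0°
rotate link 1 by +39°: θ ← 0° +39° = 39°
rotate link 1 by -13°: θ ← 39° -13° = 26°
rotate link 1 by -39°: θ ← 26° -39° = -13°
rotate link 1 by -70°: θ ← -13° -70° = -83°
crank pin P = (r cos θ, r sin θ) = (4.631035, -37.716754)
h = r sin θ − e = -37.716754 − 9 = -46.716754
x = r cos θ + √(L² − h²) = 4.631035 + 242.541842 = 247.172877

247.1729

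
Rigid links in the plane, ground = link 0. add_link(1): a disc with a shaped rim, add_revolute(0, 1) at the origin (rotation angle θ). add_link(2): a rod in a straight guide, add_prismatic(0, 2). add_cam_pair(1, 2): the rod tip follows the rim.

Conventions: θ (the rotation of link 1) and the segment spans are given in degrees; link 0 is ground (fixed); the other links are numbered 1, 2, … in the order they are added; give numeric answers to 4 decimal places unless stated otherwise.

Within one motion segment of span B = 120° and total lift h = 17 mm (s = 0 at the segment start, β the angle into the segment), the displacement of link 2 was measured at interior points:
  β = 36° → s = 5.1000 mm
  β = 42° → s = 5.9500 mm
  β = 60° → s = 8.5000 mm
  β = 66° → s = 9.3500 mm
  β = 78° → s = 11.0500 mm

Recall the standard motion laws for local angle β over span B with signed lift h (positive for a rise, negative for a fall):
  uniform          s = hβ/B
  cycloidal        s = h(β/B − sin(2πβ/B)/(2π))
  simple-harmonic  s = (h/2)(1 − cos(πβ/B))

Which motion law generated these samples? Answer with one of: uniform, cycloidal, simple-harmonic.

candidates at β/B = r: uniform s = h·r (linear in β); cycloidal s = h·(r − sin(2πr)/(2π)); simple-harmonic s = (h/2)(1 − cos(πr))
β=36°: printed 5.1000 | uniform 5.1000, cycloidal 2.5268, simple-harmonic 3.5038
β=42°: printed 5.9500 | uniform 5.9500, cycloidal 3.7611, simple-harmonic 4.6411
β=60°: printed 8.5000 | uniform 8.5000, cycloidal 8.5000, simple-harmonic 8.5000
β=66°: printed 9.3500 | uniform 9.3500, cycloidal 10.1861, simple-harmonic 9.8297
β=78°: printed 11.0500 | uniform 11.0500, cycloidal 13.2389, simple-harmonic 12.3589
only one law matches every sample → uniform

uniform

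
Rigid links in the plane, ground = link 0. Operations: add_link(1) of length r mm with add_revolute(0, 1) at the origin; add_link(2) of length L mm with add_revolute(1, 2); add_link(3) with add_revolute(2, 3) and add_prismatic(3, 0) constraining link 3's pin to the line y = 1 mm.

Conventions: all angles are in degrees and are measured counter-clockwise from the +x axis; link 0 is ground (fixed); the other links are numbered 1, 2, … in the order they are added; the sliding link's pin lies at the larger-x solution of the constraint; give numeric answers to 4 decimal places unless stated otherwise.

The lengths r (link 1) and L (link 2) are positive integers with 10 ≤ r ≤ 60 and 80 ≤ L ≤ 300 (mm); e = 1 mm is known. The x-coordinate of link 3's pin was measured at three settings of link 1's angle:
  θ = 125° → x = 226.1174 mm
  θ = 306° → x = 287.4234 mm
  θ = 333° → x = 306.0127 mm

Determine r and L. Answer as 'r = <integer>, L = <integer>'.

constraint per measurement: (x − r cos θ)² + (r sin θ − e)² = L²
subtracting the θ₁ and θ₂ equations cancels the r² and L² terms:
r = (x₁² − x₂²) / (2[(x₁cos θ₁ + e sin θ₁) − (x₂cos θ₂ + e sin θ₂)]) = 53.0000 → r = 53
L² = (x₁ − r cos θ₁)² + (r sin θ₁ − e)² = 67599.9834 → L = 260.0000 → L = 260
check at θ₃=333°: x = 306.0127 (printed 306.0127) ✓

r = 53, L = 260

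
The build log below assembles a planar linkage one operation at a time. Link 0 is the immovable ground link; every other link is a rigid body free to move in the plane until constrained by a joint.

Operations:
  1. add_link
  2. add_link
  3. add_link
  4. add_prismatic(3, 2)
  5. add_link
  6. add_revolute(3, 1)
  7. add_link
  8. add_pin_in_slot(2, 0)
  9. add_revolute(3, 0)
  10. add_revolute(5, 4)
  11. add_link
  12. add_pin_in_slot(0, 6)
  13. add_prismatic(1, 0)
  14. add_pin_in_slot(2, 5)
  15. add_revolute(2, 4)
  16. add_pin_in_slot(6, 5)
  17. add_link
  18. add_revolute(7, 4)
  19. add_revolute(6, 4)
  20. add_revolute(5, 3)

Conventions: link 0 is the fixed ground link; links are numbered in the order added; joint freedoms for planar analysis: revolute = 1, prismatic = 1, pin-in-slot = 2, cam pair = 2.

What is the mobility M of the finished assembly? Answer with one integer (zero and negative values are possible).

L=1 J1=0 J2=0
add link → L=2 J1=0 J2=0
add link → L=3 J1=0 J2=0
add link → L=4 J1=0 J2=0
P@3,2 dof=1 J1 → L=4 J1=1 J2=0
add link → L=5 J1=1 J2=0
R@3,1 dof=1 J1 → L=5 J1=2 J2=0
add link → L=6 J1=2 J2=0
PS@2,0 dof=2 J2 → L=6 J1=2 J2=1
R@3,0 dof=1 J1 → L=6 J1=3 J2=1
R@5,4 dof=1 J1 → L=6 J1=4 J2=1
add link → L=7 J1=4 J2=1
PS@0,6 dof=2 J2 → L=7 J1=4 J2=2
P@1,0 dof=1 J1 → L=7 J1=5 J2=2
PS@2,5 dof=2 J2 → L=7 J1=5 J2=3
R@2,4 dof=1 J1 → L=7 J1=6 J2=3
PS@6,5 dof=2 J2 → L=7 J1=6 J2=4
add link → L=8 J1=6 J2=4
R@7,4 dof=1 J1 → L=8 J1=7 J2=4
R@6,4 dof=1 J1 → L=8 J1=8 J2=4
R@5,3 dof=1 J1 → L=8 J1=9 J2=4
M=3(L−1)−2J1−J2=3·7−2·9−4=-1

M = -1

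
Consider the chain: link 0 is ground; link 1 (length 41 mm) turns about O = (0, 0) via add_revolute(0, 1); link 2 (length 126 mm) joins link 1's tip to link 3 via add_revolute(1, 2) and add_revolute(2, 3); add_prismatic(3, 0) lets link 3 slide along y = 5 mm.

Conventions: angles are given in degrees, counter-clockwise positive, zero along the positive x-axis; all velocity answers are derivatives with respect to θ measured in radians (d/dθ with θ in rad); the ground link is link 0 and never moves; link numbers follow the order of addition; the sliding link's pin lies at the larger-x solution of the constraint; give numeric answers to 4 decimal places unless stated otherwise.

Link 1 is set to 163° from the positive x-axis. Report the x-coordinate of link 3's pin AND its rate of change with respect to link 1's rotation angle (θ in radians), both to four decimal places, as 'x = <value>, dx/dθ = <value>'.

geometry: r = 41 mm, L = 126 mm, e = 5 mm
crank pin P = (r cos θ, r sin θ) = (-39.208495, 11.987240)
h = r sin θ − e = 11.987240 − 5 = 6.987240
x = r cos θ + √(L² − h²) = -39.208495 + 125.806115 = 86.597620
dx/dθ = −r sin θ − h·r cos θ/√(L² − h²) (θ in radians; h = 6.987240) = -9.809610

x = 86.5976, dx/dθ = -9.8096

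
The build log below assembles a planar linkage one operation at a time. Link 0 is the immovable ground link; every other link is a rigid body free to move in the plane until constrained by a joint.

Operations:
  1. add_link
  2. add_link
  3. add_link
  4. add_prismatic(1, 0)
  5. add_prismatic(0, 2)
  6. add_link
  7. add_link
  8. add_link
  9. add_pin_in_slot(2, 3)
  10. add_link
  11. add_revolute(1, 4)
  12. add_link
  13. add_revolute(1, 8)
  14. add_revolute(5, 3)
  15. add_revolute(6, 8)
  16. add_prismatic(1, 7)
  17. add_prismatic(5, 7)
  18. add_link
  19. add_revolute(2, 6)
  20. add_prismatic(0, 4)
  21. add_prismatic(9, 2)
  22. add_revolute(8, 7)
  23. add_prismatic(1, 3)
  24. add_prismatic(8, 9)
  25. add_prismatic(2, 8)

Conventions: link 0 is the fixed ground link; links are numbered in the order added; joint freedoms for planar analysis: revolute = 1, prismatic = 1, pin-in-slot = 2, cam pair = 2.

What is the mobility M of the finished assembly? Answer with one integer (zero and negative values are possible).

(L,J1,J2)=(1,0,0); link0 fixed
link1: (2,0,0)
link2: (3,0,0)
link3: (4,0,0)
P 1-0 [J1]: (4,1,0)
P 0-2 [J1]: (4,2,0)
link4: (5,2,0)
link5: (6,2,0)
link6: (7,2,0)
PS 2-3 [J2]: (7,2,1)
link7: (8,2,1)
R 1-4 [J1]: (8,3,1)
link8: (9,3,1)
R 1-8 [J1]: (9,4,1)
R 5-3 [J1]: (9,5,1)
R 6-8 [J1]: (9,6,1)
P 1-7 [J1]: (9,7,1)
P 5-7 [J1]: (9,8,1)
link9: (10,8,1)
R 2-6 [J1]: (10,9,1)
P 0-4 [J1]: (10,10,1)
P 9-2 [J1]: (10,11,1)
R 8-7 [J1]: (10,12,1)
P 1-3 [J1]: (10,13,1)
P 8-9 [J1]: (10,14,1)
P 2-8 [J1]: (10,15,1)
Grübler: 3·9 − 2·15 − 1 = -4

M = -4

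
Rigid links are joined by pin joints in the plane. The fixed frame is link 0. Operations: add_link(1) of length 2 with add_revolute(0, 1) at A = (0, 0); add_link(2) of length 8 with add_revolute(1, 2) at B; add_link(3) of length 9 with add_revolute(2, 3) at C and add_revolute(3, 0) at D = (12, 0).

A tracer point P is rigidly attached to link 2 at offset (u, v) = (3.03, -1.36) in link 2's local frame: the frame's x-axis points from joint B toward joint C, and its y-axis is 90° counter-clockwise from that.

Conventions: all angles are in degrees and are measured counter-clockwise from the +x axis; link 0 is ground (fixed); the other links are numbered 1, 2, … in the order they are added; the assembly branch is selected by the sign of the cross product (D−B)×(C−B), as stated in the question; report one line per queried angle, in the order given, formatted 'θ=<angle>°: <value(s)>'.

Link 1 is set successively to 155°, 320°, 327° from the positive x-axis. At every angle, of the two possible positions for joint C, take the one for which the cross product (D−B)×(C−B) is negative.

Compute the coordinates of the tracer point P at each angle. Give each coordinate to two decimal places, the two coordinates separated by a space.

A=(0,0), D=(12.00,0)
θ=155°: B = A + 2.00·(cos155°, sin155°) = (-1.8126, 0.8452)
θ=155°: |BD| = 13.8385
θ=155°: circle(B,8.00) ∩ circle(D,9.00): a=6.3050, h=4.9241
θ=155°:   candidates: C₊=(4.7814,5.3751) cross=68.142; C₋=(4.1798,-4.4548) cross=-68.142
θ=155°:   branch - wants cross < 0 → take C=(4.1798,-4.4548) (cross=-68.142)
θ=155°: ex = (C−B)/|BC| = (0.7491,-0.6625); ey = (0.6625,0.7491)
θ=155°: P = B + 3.03·ex + -1.36·ey = (-0.4440,-2.1809)
θ=320°: B = A + 2.00·(cos320°, sin320°) = (1.5321, -1.2856)
θ=320°: |BD| = 10.5466
θ=320°: circle(B,8.00) ∩ circle(D,9.00): a=4.4673, h=6.6365
θ=320°:   candidates: C₊=(5.1571,5.8460) cross=69.992; C₋=(6.7751,-7.3280) cross=-69.992
θ=320°:   branch - wants cross < 0 → take C=(6.7751,-7.3280) (cross=-69.992)
θ=320°: ex = (C−B)/|BC| = (0.6554,-0.7553); ey = (0.7553,0.6554)
θ=320°: P = B + 3.03·ex + -1.36·ey = (2.4906,-4.4655)
θ=327°: B = A + 2.00·(cos327°, sin327°) = (1.6773, -1.0893)
θ=327°: |BD| = 10.3800
θ=327°: circle(B,8.00) ∩ circle(D,9.00): a=4.3711, h=6.7003
θ=327°:   candidates: C₊=(5.3212,6.0327) cross=69.549; C₋=(6.7274,-7.2938) cross=-69.549
θ=327°:   branch - wants cross < 0 → take C=(6.7274,-7.2938) (cross=-69.549)
θ=327°: ex = (C−B)/|BC| = (0.6313,-0.7756); ey = (0.7756,0.6313)
θ=327°: P = B + 3.03·ex + -1.36·ey = (2.5353,-4.2978)

θ=155°: -0.44 -2.18
θ=320°: 2.49 -4.47
θ=327°: 2.54 -4.30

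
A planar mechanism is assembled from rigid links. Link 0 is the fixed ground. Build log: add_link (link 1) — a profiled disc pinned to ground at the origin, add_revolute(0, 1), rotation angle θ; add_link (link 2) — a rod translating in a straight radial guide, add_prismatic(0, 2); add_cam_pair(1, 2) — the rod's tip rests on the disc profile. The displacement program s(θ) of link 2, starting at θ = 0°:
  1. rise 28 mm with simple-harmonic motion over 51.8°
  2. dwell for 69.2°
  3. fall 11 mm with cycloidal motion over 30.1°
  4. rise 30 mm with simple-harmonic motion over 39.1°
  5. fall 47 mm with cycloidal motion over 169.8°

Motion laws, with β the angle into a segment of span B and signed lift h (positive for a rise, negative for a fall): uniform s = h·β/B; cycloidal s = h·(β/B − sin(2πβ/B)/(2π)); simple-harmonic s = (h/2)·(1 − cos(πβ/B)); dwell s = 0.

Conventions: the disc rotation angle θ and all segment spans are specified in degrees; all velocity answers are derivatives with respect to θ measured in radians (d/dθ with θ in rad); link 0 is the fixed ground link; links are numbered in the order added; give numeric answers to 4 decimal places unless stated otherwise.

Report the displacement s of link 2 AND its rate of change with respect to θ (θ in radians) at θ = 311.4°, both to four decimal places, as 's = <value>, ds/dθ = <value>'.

seg 1 [0°–51.8°] simple-harmonic, h=28: full span → s += 28 → s = 28.0000
seg 2 [51.8°–121°] dwell: s stays 28.0000
seg 3 [121°–151.1°] cycloidal, h=-11: full span → s += -11 → s = 17.0000
seg 4 [151.1°–190.2°] simple-harmonic, h=30: full span → s += 30 → s = 47.0000
seg 5 [190.2°–360°] cycloidal, h=-47: θ=311.4° here. β=121.2, B=169.8. -47·(0.7138 − sin(2π·0.7138)/(2π)) = -40.8351 → s = 6.1649
velocity in seg [190.2°–360°] (cycloidal), θ in radians: β = 121.2° = 2.1153 rad, B = 169.8° = 2.9636 rad; ds/dθ = (h/B)(1 − cos(2πβ/B)) = ((-47)/2.9636)(1 − cos(2π·0.7138)) = -19.437294 mm/rad

s = 6.1649, ds/dθ = -19.4373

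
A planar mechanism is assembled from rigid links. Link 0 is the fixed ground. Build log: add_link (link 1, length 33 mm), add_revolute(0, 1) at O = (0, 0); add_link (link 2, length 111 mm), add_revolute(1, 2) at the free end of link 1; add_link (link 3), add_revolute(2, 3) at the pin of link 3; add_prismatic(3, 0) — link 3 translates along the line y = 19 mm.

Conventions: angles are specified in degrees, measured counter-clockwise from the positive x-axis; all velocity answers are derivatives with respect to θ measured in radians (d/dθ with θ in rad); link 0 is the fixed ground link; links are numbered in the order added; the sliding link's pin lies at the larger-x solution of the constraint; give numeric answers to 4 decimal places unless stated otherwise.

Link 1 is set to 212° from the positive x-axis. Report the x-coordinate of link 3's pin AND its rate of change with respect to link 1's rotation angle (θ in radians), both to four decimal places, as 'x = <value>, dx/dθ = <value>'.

geometry: r = 33 mm, L = 111 mm, e = 19 mm
crank pin P = (r cos θ, r sin θ) = (-27.985587, -17.487336)
h = r sin θ − e = -17.487336 − 19 = -36.487336
x = r cos θ + √(L² − h²) = -27.985587 + 104.831648 = 76.846060
dx/dθ = −r sin θ − h·r cos θ/√(L² − h²) (θ in radians; h = -36.487336) = 7.746770

x = 76.8461, dx/dθ = 7.7468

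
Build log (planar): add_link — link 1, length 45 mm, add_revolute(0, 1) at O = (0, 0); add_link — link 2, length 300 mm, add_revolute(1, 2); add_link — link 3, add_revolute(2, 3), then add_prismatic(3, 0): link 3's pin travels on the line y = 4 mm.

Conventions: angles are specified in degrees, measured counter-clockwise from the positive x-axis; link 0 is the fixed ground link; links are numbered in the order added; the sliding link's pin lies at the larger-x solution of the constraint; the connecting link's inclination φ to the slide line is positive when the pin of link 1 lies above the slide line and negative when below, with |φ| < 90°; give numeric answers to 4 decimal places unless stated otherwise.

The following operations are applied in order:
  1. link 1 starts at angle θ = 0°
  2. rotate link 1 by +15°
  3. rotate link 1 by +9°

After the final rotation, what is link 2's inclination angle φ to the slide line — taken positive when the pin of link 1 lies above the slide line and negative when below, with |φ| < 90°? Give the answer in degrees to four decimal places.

geometry: r = 45 mm, L = 300 mm, e = 4 mm; θ starts at 0°
rotate link 1 by +15°: θ ← 0° +15° = 15°
rotate link 1 by +9°: θ ← 15° +9° = 24°
h = r sin θ − e = 18.303149 − 4 = 14.303149
sin φ = h / L = 14.303149 / 300 = 0.04767716
φ = arcsin(0.04767716) = 2.732736°

2.7327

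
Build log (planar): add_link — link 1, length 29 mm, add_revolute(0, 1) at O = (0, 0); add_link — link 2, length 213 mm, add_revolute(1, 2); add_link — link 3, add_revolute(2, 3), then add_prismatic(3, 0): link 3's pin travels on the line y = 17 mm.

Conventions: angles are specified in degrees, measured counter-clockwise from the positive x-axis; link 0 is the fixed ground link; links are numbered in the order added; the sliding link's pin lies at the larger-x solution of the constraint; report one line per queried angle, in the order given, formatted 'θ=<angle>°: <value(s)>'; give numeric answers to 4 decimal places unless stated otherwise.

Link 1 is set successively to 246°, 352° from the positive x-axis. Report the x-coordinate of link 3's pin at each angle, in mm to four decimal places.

geometry: r = 29 mm, L = 213 mm, e = 17 mm
θ=246°: crank pin P = (r cos θ, r sin θ) = (-11.795363, -26.492818)
θ=246°: h = r sin θ − e = -26.492818 − 17 = -43.492818
θ=246°: x = r cos θ + √(L² − h²) = -11.795363 + 208.512289 = 196.716927
θ=352°: crank pin P = (r cos θ, r sin θ) = (28.717774, -4.036020)
θ=352°: h = r sin θ − e = -4.036020 − 17 = -21.036020
θ=352°: x = r cos θ + √(L² − h²) = 28.717774 + 211.958689 = 240.676463

θ=246°: 196.7169
θ=352°: 240.6765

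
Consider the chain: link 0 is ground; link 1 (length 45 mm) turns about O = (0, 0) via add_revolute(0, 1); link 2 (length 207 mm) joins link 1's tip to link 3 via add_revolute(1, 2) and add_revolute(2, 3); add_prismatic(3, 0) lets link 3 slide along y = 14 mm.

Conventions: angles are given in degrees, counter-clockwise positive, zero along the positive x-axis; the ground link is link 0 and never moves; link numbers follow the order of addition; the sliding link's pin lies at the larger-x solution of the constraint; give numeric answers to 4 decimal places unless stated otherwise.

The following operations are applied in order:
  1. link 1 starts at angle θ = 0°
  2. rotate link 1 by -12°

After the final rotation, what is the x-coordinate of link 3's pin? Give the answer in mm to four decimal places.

geometry: r = 45 mm, L = 207 mm, e = 14 mm; θ starts at 0°
rotate link 1 by -12°: θ ← 0° -12° = -12°
crank pin P = (r cos θ, r sin θ) = (44.016642, -9.356026)
h = r sin θ − e = -9.356026 − 14 = -23.356026
x = r cos θ + √(L² − h²) = 44.016642 + 205.678137 = 249.694779

249.6948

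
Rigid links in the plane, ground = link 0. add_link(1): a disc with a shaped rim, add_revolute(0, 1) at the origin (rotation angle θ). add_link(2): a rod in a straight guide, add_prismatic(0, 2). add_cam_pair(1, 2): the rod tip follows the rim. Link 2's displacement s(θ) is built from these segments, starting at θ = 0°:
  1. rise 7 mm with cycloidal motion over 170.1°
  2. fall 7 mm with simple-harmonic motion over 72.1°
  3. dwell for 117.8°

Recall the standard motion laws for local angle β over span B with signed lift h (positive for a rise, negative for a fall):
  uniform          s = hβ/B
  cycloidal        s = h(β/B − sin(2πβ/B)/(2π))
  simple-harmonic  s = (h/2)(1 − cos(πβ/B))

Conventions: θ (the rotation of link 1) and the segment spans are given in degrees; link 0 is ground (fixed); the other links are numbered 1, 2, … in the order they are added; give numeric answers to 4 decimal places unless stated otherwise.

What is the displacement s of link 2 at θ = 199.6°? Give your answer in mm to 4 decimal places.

segment 1 (0° to 170.1°, cycloidal, h = 7) is passed completely: s = 0.0000 + (7) = 7.0000
θ = 199.6° falls in segment 2 (170.1° to 242.2°, simple-harmonic, h = -7): β = 199.6 − 170.1 = 29.5°, B = 72.1°; Δs = -7/2·(1 − cos(π·0.4092)) = -2.5146; s = 7.0000 − 2.5146 = 4.4854

4.4854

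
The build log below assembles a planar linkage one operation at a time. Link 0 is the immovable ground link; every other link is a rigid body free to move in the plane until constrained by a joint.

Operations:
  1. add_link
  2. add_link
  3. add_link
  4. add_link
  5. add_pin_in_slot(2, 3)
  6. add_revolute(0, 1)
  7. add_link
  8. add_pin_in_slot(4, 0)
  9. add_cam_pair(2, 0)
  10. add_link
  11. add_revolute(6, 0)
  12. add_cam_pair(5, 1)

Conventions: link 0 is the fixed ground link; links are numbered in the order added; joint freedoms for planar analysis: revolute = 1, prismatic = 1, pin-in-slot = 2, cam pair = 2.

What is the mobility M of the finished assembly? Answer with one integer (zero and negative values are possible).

ground; <1,0,0>
#1 <2,0,0>
#2 <3,0,0>
#3 <4,0,0>
#4 <5,0,0>
PS:2↔3 J2 <5,0,1>
R:0↔1 J1 <5,1,1>
#5 <6,1,1>
PS:4↔0 J2 <6,1,2>
C:2↔0 J2 <6,1,3>
#6 <7,1,3>
R:6↔0 J1 <7,2,3>
C:5↔1 J2 <7,2,4>
3×6 − 2×2 − 1×4 = 10

M = 10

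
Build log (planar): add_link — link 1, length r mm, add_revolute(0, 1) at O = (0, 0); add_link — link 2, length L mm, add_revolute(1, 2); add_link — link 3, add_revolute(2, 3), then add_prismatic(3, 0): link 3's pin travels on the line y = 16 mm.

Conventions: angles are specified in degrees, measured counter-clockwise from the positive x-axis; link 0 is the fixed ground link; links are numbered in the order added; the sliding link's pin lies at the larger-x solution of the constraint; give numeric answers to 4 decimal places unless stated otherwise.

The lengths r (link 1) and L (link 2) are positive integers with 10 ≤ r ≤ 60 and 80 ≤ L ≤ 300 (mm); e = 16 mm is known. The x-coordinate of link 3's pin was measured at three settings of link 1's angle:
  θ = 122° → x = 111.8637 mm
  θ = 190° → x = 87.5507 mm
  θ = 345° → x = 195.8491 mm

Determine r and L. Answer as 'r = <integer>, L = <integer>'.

constraint per measurement: (x − r cos θ)² + (r sin θ − e)² = L²
subtracting the θ₁ and θ₂ equations cancels the r² and L² terms:
r = (x₁² − x₂²) / (2[(x₁cos θ₁ + e sin θ₁) − (x₂cos θ₂ + e sin θ₂)]) = 55.9999 → r = 56
L² = (x₁ − r cos θ₁)² + (r sin θ₁ − e)² = 21025.0029 → L = 145.0000 → L = 145
check at θ₃=345°: x = 195.8491 (printed 195.8491) ✓

r = 56, L = 145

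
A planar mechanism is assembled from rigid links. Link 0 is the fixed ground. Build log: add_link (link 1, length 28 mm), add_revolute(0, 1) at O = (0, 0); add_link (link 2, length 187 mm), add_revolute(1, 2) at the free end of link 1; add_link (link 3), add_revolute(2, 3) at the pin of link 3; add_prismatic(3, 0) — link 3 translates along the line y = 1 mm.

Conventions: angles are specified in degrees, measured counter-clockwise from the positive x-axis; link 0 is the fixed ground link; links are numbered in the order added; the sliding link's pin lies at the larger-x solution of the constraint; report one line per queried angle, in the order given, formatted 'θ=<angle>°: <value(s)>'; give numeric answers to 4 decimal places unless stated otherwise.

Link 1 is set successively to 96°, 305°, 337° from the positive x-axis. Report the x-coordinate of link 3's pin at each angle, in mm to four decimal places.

geometry: r = 28 mm, L = 187 mm, e = 1 mm
θ=96°: crank pin P = (r cos θ, r sin θ) = (-2.926797, 27.846613)
θ=96°: h = r sin θ − e = 27.846613 − 1 = 26.846613
θ=96°: x = r cos θ + √(L² − h²) = -2.926797 + 185.062852 = 182.136056
θ=305°: crank pin P = (r cos θ, r sin θ) = (16.060140, -22.936257)
θ=305°: h = r sin θ − e = -22.936257 − 1 = -23.936257
θ=305°: x = r cos θ + √(L² − h²) = 16.060140 + 185.461736 = 201.521876
θ=337°: crank pin P = (r cos θ, r sin θ) = (25.774136, -10.940472)
θ=337°: h = r sin θ − e = -10.940472 − 1 = -11.940472
θ=337°: x = r cos θ + √(L² − h²) = 25.774136 + 186.618394 = 212.392530

θ=96°: 182.1361
θ=305°: 201.5219
θ=337°: 212.3925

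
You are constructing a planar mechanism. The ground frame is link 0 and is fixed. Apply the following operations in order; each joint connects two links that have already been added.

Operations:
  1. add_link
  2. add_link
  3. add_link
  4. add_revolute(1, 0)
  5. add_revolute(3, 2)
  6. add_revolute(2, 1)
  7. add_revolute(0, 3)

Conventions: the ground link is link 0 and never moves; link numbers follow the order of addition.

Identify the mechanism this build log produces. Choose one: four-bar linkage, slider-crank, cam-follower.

links: 4 (incl. ground); joints: 4 revolute, 0 prismatic, 0 higher (cam) pair, forming one closed loop
4 links in a single 4R loop → four-bar linkage

four-bar linkage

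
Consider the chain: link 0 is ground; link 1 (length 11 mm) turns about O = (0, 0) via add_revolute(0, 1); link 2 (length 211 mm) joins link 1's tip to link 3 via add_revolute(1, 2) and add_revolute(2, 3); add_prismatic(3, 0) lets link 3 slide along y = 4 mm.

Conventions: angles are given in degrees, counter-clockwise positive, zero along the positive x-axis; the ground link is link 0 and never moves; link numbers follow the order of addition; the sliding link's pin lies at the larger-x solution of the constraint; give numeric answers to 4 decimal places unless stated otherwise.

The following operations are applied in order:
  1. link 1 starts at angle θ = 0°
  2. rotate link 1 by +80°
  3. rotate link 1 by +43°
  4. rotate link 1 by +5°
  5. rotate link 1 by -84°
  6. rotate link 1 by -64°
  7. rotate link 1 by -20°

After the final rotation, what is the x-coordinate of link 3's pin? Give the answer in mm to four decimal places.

geometry: r = 11 mm, L = 211 mm, e = 4 mm; θ starts at 0°
rotate link 1 by +80°: θ ← 0° +80° = 80°
rotate link 1 by +43°: θ ← 80° +43° = 123°
rotate link 1 by +5°: θ ← 123° +5° = 128°
rotate link 1 by -84°: θ ← 128° -84° = 44°
rotate link 1 by -64°: θ ← 44° -64° = -20°
rotate link 1 by -20°: θ ← -20° -20° = -40°
crank pin P = (r cos θ, r sin θ) = (8.426489, -7.070664)
h = r sin θ − e = -7.070664 − 4 = -11.070664
x = r cos θ + √(L² − h²) = 8.426489 + 210.709374 = 219.135863

219.1359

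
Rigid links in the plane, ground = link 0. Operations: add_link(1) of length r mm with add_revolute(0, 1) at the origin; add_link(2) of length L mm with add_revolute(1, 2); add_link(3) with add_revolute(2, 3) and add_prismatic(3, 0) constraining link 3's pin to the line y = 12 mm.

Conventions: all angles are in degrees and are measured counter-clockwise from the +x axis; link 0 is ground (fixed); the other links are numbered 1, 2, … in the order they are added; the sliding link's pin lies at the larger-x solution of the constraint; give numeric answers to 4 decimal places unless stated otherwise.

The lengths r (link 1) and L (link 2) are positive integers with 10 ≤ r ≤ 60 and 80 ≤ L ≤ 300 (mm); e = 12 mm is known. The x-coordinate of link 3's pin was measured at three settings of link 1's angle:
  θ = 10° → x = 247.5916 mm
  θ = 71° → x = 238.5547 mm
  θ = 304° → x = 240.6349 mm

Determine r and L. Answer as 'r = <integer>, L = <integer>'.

constraint per measurement: (x − r cos θ)² + (r sin θ − e)² = L²
subtracting the θ₁ and θ₂ equations cancels the r² and L² terms:
r = (x₁² − x₂²) / (2[(x₁cos θ₁ + e sin θ₁) − (x₂cos θ₂ + e sin θ₂)]) = 14.0000 → r = 14
L² = (x₁ − r cos θ₁)² + (r sin θ₁ − e)² = 54756.0110 → L = 234.0000 → L = 234
check at θ₃=304°: x = 240.6349 (printed 240.6349) ✓

r = 14, L = 234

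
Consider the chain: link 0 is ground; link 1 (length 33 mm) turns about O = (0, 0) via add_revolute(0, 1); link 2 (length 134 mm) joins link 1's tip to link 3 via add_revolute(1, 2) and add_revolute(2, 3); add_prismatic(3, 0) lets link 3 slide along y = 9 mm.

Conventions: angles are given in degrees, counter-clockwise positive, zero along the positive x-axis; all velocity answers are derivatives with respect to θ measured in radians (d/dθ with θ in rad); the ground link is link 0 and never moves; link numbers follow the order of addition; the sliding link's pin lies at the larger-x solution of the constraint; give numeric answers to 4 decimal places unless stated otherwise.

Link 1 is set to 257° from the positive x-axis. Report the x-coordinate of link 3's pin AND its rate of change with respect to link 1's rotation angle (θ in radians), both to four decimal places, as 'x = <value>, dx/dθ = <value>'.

geometry: r = 33 mm, L = 134 mm, e = 9 mm
crank pin P = (r cos θ, r sin θ) = (-7.423385, -32.154212)
h = r sin θ − e = -32.154212 − 9 = -41.154212
x = r cos θ + √(L² − h²) = -7.423385 + 127.523844 = 120.100459
dx/dθ = −r sin θ − h·r cos θ/√(L² − h²) (θ in radians; h = -41.154212) = 29.758554

x = 120.1005, dx/dθ = 29.7586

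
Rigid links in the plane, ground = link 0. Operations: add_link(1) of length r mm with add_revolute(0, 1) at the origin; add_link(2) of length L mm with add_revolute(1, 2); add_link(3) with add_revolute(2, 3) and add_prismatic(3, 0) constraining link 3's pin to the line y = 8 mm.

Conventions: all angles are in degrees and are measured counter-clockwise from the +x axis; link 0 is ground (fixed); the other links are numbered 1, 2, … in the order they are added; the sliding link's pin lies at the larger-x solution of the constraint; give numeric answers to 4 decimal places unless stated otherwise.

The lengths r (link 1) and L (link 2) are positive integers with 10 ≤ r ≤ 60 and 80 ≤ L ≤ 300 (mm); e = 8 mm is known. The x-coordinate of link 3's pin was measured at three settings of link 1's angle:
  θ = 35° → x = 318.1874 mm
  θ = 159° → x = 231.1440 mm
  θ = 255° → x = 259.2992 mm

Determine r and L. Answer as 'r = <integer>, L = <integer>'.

constraint per measurement: (x − r cos θ)² + (r sin θ − e)² = L²
subtracting the θ₁ and θ₂ equations cancels the r² and L² terms:
r = (x₁² − x₂²) / (2[(x₁cos θ₁ + e sin θ₁) − (x₂cos θ₂ + e sin θ₂)]) = 50.0000 → r = 50
L² = (x₁ − r cos θ₁)² + (r sin θ₁ − e)² = 77283.9745 → L = 278.0000 → L = 278
check at θ₃=255°: x = 259.2992 (printed 259.2992) ✓

r = 50, L = 278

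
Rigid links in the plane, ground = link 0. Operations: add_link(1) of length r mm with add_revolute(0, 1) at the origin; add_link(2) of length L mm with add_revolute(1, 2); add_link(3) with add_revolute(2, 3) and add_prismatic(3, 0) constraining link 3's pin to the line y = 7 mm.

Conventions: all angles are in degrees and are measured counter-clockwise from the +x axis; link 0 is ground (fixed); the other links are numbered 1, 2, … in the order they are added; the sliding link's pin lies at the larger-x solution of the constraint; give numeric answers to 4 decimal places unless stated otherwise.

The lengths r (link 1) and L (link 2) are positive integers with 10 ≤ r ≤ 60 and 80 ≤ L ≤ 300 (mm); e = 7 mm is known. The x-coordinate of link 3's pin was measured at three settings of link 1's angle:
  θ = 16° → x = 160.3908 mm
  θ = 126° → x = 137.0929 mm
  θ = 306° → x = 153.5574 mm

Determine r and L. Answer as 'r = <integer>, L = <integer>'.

constraint per measurement: (x − r cos θ)² + (r sin θ − e)² = L²
subtracting the θ₁ and θ₂ equations cancels the r² and L² terms:
r = (x₁² − x₂²) / (2[(x₁cos θ₁ + e sin θ₁) − (x₂cos θ₂ + e sin θ₂)]) = 15.0000 → r = 15
L² = (x₁ − r cos θ₁)² + (r sin θ₁ − e)² = 21315.9989 → L = 146.0000 → L = 146
check at θ₃=306°: x = 153.5574 (printed 153.5574) ✓

r = 15, L = 146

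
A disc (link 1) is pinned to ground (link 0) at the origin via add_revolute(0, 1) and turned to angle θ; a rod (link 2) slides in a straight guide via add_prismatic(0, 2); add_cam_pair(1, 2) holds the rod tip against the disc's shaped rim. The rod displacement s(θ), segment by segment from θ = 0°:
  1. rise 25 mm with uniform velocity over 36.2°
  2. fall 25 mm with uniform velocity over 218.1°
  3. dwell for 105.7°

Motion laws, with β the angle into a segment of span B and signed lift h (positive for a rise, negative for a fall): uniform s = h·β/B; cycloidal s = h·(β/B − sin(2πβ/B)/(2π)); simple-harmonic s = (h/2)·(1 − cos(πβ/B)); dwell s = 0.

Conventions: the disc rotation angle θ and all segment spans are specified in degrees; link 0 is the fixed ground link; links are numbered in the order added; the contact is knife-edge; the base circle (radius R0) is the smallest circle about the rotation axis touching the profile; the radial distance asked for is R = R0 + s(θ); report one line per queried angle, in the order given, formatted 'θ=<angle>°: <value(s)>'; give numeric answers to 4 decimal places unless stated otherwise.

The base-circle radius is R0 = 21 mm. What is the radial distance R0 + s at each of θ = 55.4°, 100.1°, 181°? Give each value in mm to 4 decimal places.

segment 1 (0° to 36.2°, uniform, h = 25) is passed completely: s = 0.0000 + (25) = 25.0000
θ = 55.4° falls in segment 2 (36.2° to 254.3°, uniform, h = -25): β = 55.4 − 36.2 = 19.2°, B = 218.1°; Δs = -25·19.2/218.1 = -2.2008; s = 25.0000 − 2.2008 = 22.7992
θ = 100.1° falls in segment 2 (36.2° to 254.3°, uniform, h = -25): β = 100.1 − 36.2 = 63.9°, B = 218.1°; Δs = -25·63.9/218.1 = -7.3246; s = 25.0000 − 7.3246 = 17.6754
θ = 181° falls in segment 2 (36.2° to 254.3°, uniform, h = -25): β = 181 − 36.2 = 144.8°, B = 218.1°; Δs = -25·144.8/218.1 = -16.5979; s = 25.0000 − 16.5979 = 8.4021
θ=55.4°: R = R0 + s = 21 + 22.7992 = 43.7992
θ=100.1°: R = R0 + s = 21 + 17.6754 = 38.6754
θ=181°: R = R0 + s = 21 + 8.4021 = 29.4021

θ=55.4°: 43.7992
θ=100.1°: 38.6754
θ=181°: 29.4021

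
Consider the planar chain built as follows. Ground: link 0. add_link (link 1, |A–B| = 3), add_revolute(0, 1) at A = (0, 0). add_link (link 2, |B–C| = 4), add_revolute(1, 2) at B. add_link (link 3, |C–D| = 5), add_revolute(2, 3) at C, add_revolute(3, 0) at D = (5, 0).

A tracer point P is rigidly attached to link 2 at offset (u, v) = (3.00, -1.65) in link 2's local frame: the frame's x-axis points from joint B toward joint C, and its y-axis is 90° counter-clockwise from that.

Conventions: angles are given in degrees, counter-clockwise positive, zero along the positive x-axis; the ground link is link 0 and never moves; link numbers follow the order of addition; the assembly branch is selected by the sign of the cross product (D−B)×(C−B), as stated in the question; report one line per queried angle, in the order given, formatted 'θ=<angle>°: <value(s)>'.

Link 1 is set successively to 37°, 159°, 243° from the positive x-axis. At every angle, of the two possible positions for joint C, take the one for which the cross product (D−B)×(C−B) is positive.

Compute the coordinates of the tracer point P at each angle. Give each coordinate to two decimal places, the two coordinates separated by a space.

A=(0,0), D=(5.00,0)
θ=37°: B = A + 3.00·(cos37°, sin37°) = (2.3959, 1.8054)
θ=37°: |BD| = 3.1687
θ=37°: circle(B,4.00) ∩ circle(D,5.00): a=0.1643, h=3.9966
θ=37°:   candidates: C₊=(4.8080,4.9963) cross=12.664; C₋=(0.2537,-1.5726) cross=-12.664
θ=37°:   branch + wants cross > 0 → take C=(4.8080,4.9963) (cross=12.664)
θ=37°: ex = (C−B)/|BC| = (0.6030,0.7977); ey = (-0.7977,0.6030)
θ=37°: P = B + 3.00·ex + -1.65·ey = (5.5212,3.2036)
θ=159°: B = A + 3.00·(cos159°, sin159°) = (-2.8007, 1.0751)
θ=159°: |BD| = 7.8745
θ=159°: circle(B,4.00) ∩ circle(D,5.00): a=3.3658, h=2.1614
θ=159°:   candidates: C₊=(0.8286,2.7567) cross=17.020; C₋=(0.2384,-1.5256) cross=-17.020
θ=159°:   branch + wants cross > 0 → take C=(0.8286,2.7567) (cross=17.020)
θ=159°: ex = (C−B)/|BC| = (0.9073,0.4204); ey = (-0.4204,0.9073)
θ=159°: P = B + 3.00·ex + -1.65·ey = (0.6149,0.8392)
θ=243°: B = A + 3.00·(cos243°, sin243°) = (-1.3620, -2.6730)
θ=243°: |BD| = 6.9007
θ=243°: circle(B,4.00) ∩ circle(D,5.00): a=2.7982, h=2.8583
θ=243°:   candidates: C₊=(0.1106,1.0460) cross=19.724; C₋=(2.3250,-4.2243) cross=-19.724
θ=243°:   branch + wants cross > 0 → take C=(0.1106,1.0460) (cross=19.724)
θ=243°: ex = (C−B)/|BC| = (0.3682,0.9298); ey = (-0.9298,0.3682)
θ=243°: P = B + 3.00·ex + -1.65·ey = (1.2766,-0.4912)

θ=37°: 5.52 3.20
θ=159°: 0.61 0.84
θ=243°: 1.28 -0.49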